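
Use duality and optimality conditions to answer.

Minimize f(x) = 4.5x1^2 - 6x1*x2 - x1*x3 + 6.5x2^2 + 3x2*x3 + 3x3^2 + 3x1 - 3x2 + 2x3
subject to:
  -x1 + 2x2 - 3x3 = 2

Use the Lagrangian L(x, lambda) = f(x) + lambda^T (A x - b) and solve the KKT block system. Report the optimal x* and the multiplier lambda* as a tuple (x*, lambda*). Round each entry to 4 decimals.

Form the Lagrangian:
  L(x, lambda) = (1/2) x^T Q x + c^T x + lambda^T (A x - b)
Stationarity (grad_x L = 0): Q x + c + A^T lambda = 0.
Primal feasibility: A x = b.

This gives the KKT block system:
  [ Q   A^T ] [ x     ]   [-c ]
  [ A    0  ] [ lambda ] = [ b ]

Solving the linear system:
  x*      = (-0.2309, 0.2164, -0.4455)
  lambda* = (0.0691)
  f(x*)   = -1.1855

x* = (-0.2309, 0.2164, -0.4455), lambda* = (0.0691)


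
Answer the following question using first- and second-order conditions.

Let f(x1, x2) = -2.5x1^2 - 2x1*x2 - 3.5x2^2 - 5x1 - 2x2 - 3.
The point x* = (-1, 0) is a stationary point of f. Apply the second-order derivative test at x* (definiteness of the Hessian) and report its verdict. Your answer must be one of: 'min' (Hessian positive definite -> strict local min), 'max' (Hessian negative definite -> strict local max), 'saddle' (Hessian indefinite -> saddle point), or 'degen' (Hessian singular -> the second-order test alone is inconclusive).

Compute the Hessian H = grad^2 f:
  H = [[-5, -2], [-2, -7]]
Verify stationarity: grad f(x*) = H x* + g = (0, 0).
Eigenvalues of H: -8.2361, -3.7639.
Both eigenvalues < 0, so H is negative definite -> x* is a strict local max.

max


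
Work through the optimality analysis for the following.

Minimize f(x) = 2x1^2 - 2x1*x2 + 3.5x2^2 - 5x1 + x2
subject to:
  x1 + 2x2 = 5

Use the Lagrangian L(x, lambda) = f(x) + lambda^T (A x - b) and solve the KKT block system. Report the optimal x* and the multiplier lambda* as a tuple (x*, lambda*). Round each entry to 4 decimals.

Form the Lagrangian:
  L(x, lambda) = (1/2) x^T Q x + c^T x + lambda^T (A x - b)
Stationarity (grad_x L = 0): Q x + c + A^T lambda = 0.
Primal feasibility: A x = b.

This gives the KKT block system:
  [ Q   A^T ] [ x     ]   [-c ]
  [ A    0  ] [ lambda ] = [ b ]

Solving the linear system:
  x*      = (2.4839, 1.2581)
  lambda* = (-2.4194)
  f(x*)   = 0.4677

x* = (2.4839, 1.2581), lambda* = (-2.4194)


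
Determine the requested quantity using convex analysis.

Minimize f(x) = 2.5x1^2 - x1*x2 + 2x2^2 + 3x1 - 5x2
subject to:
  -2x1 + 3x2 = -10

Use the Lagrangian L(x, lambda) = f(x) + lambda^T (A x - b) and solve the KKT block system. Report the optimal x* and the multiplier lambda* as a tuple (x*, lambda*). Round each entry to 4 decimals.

Form the Lagrangian:
  L(x, lambda) = (1/2) x^T Q x + c^T x + lambda^T (A x - b)
Stationarity (grad_x L = 0): Q x + c + A^T lambda = 0.
Primal feasibility: A x = b.

This gives the KKT block system:
  [ Q   A^T ] [ x     ]   [-c ]
  [ A    0  ] [ lambda ] = [ b ]

Solving the linear system:
  x*      = (1.0816, -2.6122)
  lambda* = (5.5102)
  f(x*)   = 35.7041

x* = (1.0816, -2.6122), lambda* = (5.5102)


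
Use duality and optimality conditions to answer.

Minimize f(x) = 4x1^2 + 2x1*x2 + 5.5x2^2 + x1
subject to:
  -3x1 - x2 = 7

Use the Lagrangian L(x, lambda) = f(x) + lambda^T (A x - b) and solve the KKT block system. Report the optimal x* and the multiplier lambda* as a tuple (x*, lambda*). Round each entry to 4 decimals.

Form the Lagrangian:
  L(x, lambda) = (1/2) x^T Q x + c^T x + lambda^T (A x - b)
Stationarity (grad_x L = 0): Q x + c + A^T lambda = 0.
Primal feasibility: A x = b.

This gives the KKT block system:
  [ Q   A^T ] [ x     ]   [-c ]
  [ A    0  ] [ lambda ] = [ b ]

Solving the linear system:
  x*      = (-2.2947, -0.1158)
  lambda* = (-5.8632)
  f(x*)   = 19.3737

x* = (-2.2947, -0.1158), lambda* = (-5.8632)


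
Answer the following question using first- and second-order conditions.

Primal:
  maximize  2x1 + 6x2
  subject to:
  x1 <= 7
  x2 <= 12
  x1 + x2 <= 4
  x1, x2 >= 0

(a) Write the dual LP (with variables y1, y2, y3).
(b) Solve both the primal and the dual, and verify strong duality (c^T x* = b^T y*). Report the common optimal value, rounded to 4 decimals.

The standard primal-dual pair for 'max c^T x s.t. A x <= b, x >= 0' is:
  Dual:  min b^T y  s.t.  A^T y >= c,  y >= 0.

So the dual LP is:
  minimize  7y1 + 12y2 + 4y3
  subject to:
    y1 + y3 >= 2
    y2 + y3 >= 6
    y1, y2, y3 >= 0

Solving the primal: x* = (0, 4).
  primal value c^T x* = 24.
Solving the dual: y* = (0, 0, 6).
  dual value b^T y* = 24.
Strong duality: c^T x* = b^T y*. Confirmed.

24


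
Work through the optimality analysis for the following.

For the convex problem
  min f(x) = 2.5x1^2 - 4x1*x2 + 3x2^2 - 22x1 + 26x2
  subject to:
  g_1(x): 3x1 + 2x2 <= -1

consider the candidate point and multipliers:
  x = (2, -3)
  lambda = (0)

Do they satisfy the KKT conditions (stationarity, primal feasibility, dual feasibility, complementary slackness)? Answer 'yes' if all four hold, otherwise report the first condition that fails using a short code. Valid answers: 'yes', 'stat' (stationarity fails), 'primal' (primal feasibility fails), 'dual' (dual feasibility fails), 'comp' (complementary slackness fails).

Gradient of f: grad f(x) = Q x + c = (0, 0)
Constraint values g_i(x) = a_i^T x - b_i:
  g_1((2, -3)) = 1
Stationarity residual: grad f(x) + sum_i lambda_i a_i = (0, 0)
  -> stationarity OK
Primal feasibility (all g_i <= 0): FAILS
Dual feasibility (all lambda_i >= 0): OK
Complementary slackness (lambda_i * g_i(x) = 0 for all i): OK

Verdict: the first failing condition is primal_feasibility -> primal.

primal


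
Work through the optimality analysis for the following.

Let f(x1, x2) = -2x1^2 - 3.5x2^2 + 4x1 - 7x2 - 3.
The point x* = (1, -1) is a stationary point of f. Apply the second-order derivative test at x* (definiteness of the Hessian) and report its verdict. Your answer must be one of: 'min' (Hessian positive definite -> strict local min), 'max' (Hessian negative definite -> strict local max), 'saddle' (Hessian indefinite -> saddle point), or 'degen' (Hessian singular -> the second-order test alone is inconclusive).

Compute the Hessian H = grad^2 f:
  H = [[-4, 0], [0, -7]]
Verify stationarity: grad f(x*) = H x* + g = (0, 0).
Eigenvalues of H: -7, -4.
Both eigenvalues < 0, so H is negative definite -> x* is a strict local max.

max


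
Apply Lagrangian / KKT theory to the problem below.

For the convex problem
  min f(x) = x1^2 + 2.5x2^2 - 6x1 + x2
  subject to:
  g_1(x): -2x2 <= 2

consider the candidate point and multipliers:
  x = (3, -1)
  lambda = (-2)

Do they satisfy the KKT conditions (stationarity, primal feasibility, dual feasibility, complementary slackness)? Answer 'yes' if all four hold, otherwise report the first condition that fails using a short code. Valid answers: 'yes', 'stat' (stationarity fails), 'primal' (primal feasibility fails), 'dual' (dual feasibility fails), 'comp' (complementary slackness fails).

Gradient of f: grad f(x) = Q x + c = (0, -4)
Constraint values g_i(x) = a_i^T x - b_i:
  g_1((3, -1)) = 0
Stationarity residual: grad f(x) + sum_i lambda_i a_i = (0, 0)
  -> stationarity OK
Primal feasibility (all g_i <= 0): OK
Dual feasibility (all lambda_i >= 0): FAILS
Complementary slackness (lambda_i * g_i(x) = 0 for all i): OK

Verdict: the first failing condition is dual_feasibility -> dual.

dual


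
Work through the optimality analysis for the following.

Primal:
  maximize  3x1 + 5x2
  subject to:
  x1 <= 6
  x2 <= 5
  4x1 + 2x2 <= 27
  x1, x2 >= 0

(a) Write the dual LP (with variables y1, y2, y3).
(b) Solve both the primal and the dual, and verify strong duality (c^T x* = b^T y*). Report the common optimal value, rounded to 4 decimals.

The standard primal-dual pair for 'max c^T x s.t. A x <= b, x >= 0' is:
  Dual:  min b^T y  s.t.  A^T y >= c,  y >= 0.

So the dual LP is:
  minimize  6y1 + 5y2 + 27y3
  subject to:
    y1 + 4y3 >= 3
    y2 + 2y3 >= 5
    y1, y2, y3 >= 0

Solving the primal: x* = (4.25, 5).
  primal value c^T x* = 37.75.
Solving the dual: y* = (0, 3.5, 0.75).
  dual value b^T y* = 37.75.
Strong duality: c^T x* = b^T y*. Confirmed.

37.75


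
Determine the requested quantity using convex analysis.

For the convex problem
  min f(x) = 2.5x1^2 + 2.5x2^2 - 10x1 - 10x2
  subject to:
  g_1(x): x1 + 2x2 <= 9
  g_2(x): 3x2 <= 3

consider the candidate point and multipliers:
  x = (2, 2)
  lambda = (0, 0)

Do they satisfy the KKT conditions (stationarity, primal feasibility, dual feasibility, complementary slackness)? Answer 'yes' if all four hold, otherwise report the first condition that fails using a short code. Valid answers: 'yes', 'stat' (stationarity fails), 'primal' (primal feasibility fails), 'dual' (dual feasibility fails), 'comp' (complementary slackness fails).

Gradient of f: grad f(x) = Q x + c = (0, 0)
Constraint values g_i(x) = a_i^T x - b_i:
  g_1((2, 2)) = -3
  g_2((2, 2)) = 3
Stationarity residual: grad f(x) + sum_i lambda_i a_i = (0, 0)
  -> stationarity OK
Primal feasibility (all g_i <= 0): FAILS
Dual feasibility (all lambda_i >= 0): OK
Complementary slackness (lambda_i * g_i(x) = 0 for all i): OK

Verdict: the first failing condition is primal_feasibility -> primal.

primal


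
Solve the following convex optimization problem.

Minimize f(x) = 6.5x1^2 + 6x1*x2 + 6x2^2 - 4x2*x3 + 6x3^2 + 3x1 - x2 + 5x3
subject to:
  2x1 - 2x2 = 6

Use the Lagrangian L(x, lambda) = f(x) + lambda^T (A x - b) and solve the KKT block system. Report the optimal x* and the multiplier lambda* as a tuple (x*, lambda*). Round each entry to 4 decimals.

Form the Lagrangian:
  L(x, lambda) = (1/2) x^T Q x + c^T x + lambda^T (A x - b)
Stationarity (grad_x L = 0): Q x + c + A^T lambda = 0.
Primal feasibility: A x = b.

This gives the KKT block system:
  [ Q   A^T ] [ x     ]   [-c ]
  [ A    0  ] [ lambda ] = [ b ]

Solving the linear system:
  x*      = (1.2991, -1.7009, -0.9836)
  lambda* = (-4.8411)
  f(x*)   = 14.8633

x* = (1.2991, -1.7009, -0.9836), lambda* = (-4.8411)


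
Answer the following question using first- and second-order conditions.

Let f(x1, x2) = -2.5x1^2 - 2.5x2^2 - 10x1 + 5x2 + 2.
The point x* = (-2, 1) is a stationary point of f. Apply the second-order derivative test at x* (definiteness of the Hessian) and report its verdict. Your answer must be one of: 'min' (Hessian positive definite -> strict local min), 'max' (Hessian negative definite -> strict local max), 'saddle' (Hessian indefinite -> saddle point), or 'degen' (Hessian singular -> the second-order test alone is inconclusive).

Compute the Hessian H = grad^2 f:
  H = [[-5, 0], [0, -5]]
Verify stationarity: grad f(x*) = H x* + g = (0, 0).
Eigenvalues of H: -5, -5.
Both eigenvalues < 0, so H is negative definite -> x* is a strict local max.

max


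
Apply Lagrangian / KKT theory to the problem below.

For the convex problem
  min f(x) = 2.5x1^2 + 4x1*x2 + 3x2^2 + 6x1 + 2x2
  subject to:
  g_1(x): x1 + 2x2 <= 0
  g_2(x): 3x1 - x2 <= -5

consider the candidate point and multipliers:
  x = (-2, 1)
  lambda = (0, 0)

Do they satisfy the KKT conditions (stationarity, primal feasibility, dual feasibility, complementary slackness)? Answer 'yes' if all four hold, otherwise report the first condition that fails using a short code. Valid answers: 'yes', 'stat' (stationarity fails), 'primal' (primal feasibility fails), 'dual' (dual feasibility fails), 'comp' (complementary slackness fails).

Gradient of f: grad f(x) = Q x + c = (0, 0)
Constraint values g_i(x) = a_i^T x - b_i:
  g_1((-2, 1)) = 0
  g_2((-2, 1)) = -2
Stationarity residual: grad f(x) + sum_i lambda_i a_i = (0, 0)
  -> stationarity OK
Primal feasibility (all g_i <= 0): OK
Dual feasibility (all lambda_i >= 0): OK
Complementary slackness (lambda_i * g_i(x) = 0 for all i): OK

Verdict: yes, KKT holds.

yes


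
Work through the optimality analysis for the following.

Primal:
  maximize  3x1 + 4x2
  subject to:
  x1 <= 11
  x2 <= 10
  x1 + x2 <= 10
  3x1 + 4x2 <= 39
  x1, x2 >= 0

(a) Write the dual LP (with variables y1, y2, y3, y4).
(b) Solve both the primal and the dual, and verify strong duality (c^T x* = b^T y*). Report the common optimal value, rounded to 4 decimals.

The standard primal-dual pair for 'max c^T x s.t. A x <= b, x >= 0' is:
  Dual:  min b^T y  s.t.  A^T y >= c,  y >= 0.

So the dual LP is:
  minimize  11y1 + 10y2 + 10y3 + 39y4
  subject to:
    y1 + y3 + 3y4 >= 3
    y2 + y3 + 4y4 >= 4
    y1, y2, y3, y4 >= 0

Solving the primal: x* = (1, 9).
  primal value c^T x* = 39.
Solving the dual: y* = (0, 0, 0, 1).
  dual value b^T y* = 39.
Strong duality: c^T x* = b^T y*. Confirmed.

39


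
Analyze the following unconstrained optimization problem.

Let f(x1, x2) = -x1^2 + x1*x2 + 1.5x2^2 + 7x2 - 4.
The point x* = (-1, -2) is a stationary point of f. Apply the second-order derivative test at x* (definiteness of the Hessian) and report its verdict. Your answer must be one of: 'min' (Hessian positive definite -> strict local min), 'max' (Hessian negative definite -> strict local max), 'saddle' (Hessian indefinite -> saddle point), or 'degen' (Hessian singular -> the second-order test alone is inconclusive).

Compute the Hessian H = grad^2 f:
  H = [[-2, 1], [1, 3]]
Verify stationarity: grad f(x*) = H x* + g = (0, 0).
Eigenvalues of H: -2.1926, 3.1926.
Eigenvalues have mixed signs, so H is indefinite -> x* is a saddle point.

saddle


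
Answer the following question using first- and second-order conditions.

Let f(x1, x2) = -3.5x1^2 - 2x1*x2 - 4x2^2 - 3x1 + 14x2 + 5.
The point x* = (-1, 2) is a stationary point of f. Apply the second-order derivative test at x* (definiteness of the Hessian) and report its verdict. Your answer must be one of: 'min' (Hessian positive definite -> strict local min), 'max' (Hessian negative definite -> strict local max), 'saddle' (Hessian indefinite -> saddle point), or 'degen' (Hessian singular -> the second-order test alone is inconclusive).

Compute the Hessian H = grad^2 f:
  H = [[-7, -2], [-2, -8]]
Verify stationarity: grad f(x*) = H x* + g = (0, 0).
Eigenvalues of H: -9.5616, -5.4384.
Both eigenvalues < 0, so H is negative definite -> x* is a strict local max.

max


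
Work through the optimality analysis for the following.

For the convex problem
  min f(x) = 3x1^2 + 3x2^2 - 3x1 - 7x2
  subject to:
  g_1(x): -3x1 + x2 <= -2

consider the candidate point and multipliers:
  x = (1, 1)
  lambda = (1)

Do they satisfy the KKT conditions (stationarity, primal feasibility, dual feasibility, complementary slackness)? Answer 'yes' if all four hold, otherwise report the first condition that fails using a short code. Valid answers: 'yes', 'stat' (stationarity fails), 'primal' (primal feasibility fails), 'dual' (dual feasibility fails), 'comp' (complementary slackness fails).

Gradient of f: grad f(x) = Q x + c = (3, -1)
Constraint values g_i(x) = a_i^T x - b_i:
  g_1((1, 1)) = 0
Stationarity residual: grad f(x) + sum_i lambda_i a_i = (0, 0)
  -> stationarity OK
Primal feasibility (all g_i <= 0): OK
Dual feasibility (all lambda_i >= 0): OK
Complementary slackness (lambda_i * g_i(x) = 0 for all i): OK

Verdict: yes, KKT holds.

yes


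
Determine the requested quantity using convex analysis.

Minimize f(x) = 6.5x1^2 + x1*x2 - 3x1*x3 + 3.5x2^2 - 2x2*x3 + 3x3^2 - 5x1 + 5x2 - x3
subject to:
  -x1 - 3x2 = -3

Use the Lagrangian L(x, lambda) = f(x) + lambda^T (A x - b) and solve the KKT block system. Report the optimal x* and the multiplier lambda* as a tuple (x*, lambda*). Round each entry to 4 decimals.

Form the Lagrangian:
  L(x, lambda) = (1/2) x^T Q x + c^T x + lambda^T (A x - b)
Stationarity (grad_x L = 0): Q x + c + A^T lambda = 0.
Primal feasibility: A x = b.

This gives the KKT block system:
  [ Q   A^T ] [ x     ]   [-c ]
  [ A    0  ] [ lambda ] = [ b ]

Solving the linear system:
  x*      = (0.7511, 0.7496, 0.7921)
  lambda* = (3.1381)
  f(x*)   = 4.3073

x* = (0.7511, 0.7496, 0.7921), lambda* = (3.1381)


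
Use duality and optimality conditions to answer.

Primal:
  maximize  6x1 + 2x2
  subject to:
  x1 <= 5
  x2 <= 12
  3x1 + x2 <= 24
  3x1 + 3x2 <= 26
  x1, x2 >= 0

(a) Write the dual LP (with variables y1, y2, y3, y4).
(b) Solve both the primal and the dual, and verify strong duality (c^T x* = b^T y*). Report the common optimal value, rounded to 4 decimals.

The standard primal-dual pair for 'max c^T x s.t. A x <= b, x >= 0' is:
  Dual:  min b^T y  s.t.  A^T y >= c,  y >= 0.

So the dual LP is:
  minimize  5y1 + 12y2 + 24y3 + 26y4
  subject to:
    y1 + 3y3 + 3y4 >= 6
    y2 + y3 + 3y4 >= 2
    y1, y2, y3, y4 >= 0

Solving the primal: x* = (5, 3.6667).
  primal value c^T x* = 37.3333.
Solving the dual: y* = (4, 0, 0, 0.6667).
  dual value b^T y* = 37.3333.
Strong duality: c^T x* = b^T y*. Confirmed.

37.3333


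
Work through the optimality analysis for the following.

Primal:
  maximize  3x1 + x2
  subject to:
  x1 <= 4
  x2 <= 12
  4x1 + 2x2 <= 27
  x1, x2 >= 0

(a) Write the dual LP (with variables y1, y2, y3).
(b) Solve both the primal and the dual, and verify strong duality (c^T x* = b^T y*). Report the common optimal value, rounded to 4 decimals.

The standard primal-dual pair for 'max c^T x s.t. A x <= b, x >= 0' is:
  Dual:  min b^T y  s.t.  A^T y >= c,  y >= 0.

So the dual LP is:
  minimize  4y1 + 12y2 + 27y3
  subject to:
    y1 + 4y3 >= 3
    y2 + 2y3 >= 1
    y1, y2, y3 >= 0

Solving the primal: x* = (4, 5.5).
  primal value c^T x* = 17.5.
Solving the dual: y* = (1, 0, 0.5).
  dual value b^T y* = 17.5.
Strong duality: c^T x* = b^T y*. Confirmed.

17.5


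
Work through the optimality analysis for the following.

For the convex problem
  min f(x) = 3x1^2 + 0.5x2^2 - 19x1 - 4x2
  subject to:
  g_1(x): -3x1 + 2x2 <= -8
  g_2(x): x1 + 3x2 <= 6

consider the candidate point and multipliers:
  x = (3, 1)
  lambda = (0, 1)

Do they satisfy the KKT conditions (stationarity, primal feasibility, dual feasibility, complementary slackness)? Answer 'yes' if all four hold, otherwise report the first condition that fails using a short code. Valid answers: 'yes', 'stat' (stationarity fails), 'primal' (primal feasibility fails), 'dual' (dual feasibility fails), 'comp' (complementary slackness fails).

Gradient of f: grad f(x) = Q x + c = (-1, -3)
Constraint values g_i(x) = a_i^T x - b_i:
  g_1((3, 1)) = 1
  g_2((3, 1)) = 0
Stationarity residual: grad f(x) + sum_i lambda_i a_i = (0, 0)
  -> stationarity OK
Primal feasibility (all g_i <= 0): FAILS
Dual feasibility (all lambda_i >= 0): OK
Complementary slackness (lambda_i * g_i(x) = 0 for all i): OK

Verdict: the first failing condition is primal_feasibility -> primal.

primal


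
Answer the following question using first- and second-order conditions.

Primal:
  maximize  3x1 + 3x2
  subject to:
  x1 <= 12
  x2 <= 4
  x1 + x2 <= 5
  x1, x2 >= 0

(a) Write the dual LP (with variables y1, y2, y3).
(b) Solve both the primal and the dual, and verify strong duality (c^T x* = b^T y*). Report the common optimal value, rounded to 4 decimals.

The standard primal-dual pair for 'max c^T x s.t. A x <= b, x >= 0' is:
  Dual:  min b^T y  s.t.  A^T y >= c,  y >= 0.

So the dual LP is:
  minimize  12y1 + 4y2 + 5y3
  subject to:
    y1 + y3 >= 3
    y2 + y3 >= 3
    y1, y2, y3 >= 0

Solving the primal: x* = (5, 0).
  primal value c^T x* = 15.
Solving the dual: y* = (0, 0, 3).
  dual value b^T y* = 15.
Strong duality: c^T x* = b^T y*. Confirmed.

15


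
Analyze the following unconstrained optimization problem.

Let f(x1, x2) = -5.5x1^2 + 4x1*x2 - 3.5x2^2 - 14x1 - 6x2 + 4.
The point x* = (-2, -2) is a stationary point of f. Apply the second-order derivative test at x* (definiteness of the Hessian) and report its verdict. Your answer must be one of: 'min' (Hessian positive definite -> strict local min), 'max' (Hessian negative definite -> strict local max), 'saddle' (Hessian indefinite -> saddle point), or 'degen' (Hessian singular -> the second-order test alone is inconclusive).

Compute the Hessian H = grad^2 f:
  H = [[-11, 4], [4, -7]]
Verify stationarity: grad f(x*) = H x* + g = (0, 0).
Eigenvalues of H: -13.4721, -4.5279.
Both eigenvalues < 0, so H is negative definite -> x* is a strict local max.

max


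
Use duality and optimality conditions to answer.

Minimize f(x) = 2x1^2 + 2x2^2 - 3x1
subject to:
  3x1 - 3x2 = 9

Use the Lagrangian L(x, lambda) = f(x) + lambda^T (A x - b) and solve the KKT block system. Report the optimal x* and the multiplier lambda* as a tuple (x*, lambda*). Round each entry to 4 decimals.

Form the Lagrangian:
  L(x, lambda) = (1/2) x^T Q x + c^T x + lambda^T (A x - b)
Stationarity (grad_x L = 0): Q x + c + A^T lambda = 0.
Primal feasibility: A x = b.

This gives the KKT block system:
  [ Q   A^T ] [ x     ]   [-c ]
  [ A    0  ] [ lambda ] = [ b ]

Solving the linear system:
  x*      = (1.875, -1.125)
  lambda* = (-1.5)
  f(x*)   = 3.9375

x* = (1.875, -1.125), lambda* = (-1.5)


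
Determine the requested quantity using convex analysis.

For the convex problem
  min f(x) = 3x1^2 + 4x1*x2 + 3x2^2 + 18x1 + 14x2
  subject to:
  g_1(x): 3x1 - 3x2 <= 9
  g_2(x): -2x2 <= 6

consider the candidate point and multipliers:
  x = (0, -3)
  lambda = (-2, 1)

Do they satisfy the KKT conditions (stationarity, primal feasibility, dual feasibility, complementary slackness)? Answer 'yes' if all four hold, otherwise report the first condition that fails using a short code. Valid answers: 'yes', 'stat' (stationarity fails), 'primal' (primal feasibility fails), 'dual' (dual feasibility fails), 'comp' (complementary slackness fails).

Gradient of f: grad f(x) = Q x + c = (6, -4)
Constraint values g_i(x) = a_i^T x - b_i:
  g_1((0, -3)) = 0
  g_2((0, -3)) = 0
Stationarity residual: grad f(x) + sum_i lambda_i a_i = (0, 0)
  -> stationarity OK
Primal feasibility (all g_i <= 0): OK
Dual feasibility (all lambda_i >= 0): FAILS
Complementary slackness (lambda_i * g_i(x) = 0 for all i): OK

Verdict: the first failing condition is dual_feasibility -> dual.

dual


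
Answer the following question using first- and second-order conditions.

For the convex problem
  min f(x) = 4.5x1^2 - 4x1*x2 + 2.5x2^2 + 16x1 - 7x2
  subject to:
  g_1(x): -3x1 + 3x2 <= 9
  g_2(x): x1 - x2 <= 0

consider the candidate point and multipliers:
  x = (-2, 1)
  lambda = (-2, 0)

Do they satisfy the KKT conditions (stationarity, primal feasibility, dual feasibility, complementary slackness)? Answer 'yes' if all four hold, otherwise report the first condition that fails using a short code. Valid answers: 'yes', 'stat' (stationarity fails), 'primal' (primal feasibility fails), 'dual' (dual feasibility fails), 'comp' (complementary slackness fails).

Gradient of f: grad f(x) = Q x + c = (-6, 6)
Constraint values g_i(x) = a_i^T x - b_i:
  g_1((-2, 1)) = 0
  g_2((-2, 1)) = -3
Stationarity residual: grad f(x) + sum_i lambda_i a_i = (0, 0)
  -> stationarity OK
Primal feasibility (all g_i <= 0): OK
Dual feasibility (all lambda_i >= 0): FAILS
Complementary slackness (lambda_i * g_i(x) = 0 for all i): OK

Verdict: the first failing condition is dual_feasibility -> dual.

dual


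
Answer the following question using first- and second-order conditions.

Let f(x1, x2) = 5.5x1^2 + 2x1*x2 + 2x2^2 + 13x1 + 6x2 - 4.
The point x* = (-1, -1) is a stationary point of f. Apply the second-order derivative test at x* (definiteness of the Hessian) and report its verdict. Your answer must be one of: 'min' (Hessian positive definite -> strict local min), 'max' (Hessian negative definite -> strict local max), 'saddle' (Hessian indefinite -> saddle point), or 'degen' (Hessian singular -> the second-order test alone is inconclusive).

Compute the Hessian H = grad^2 f:
  H = [[11, 2], [2, 4]]
Verify stationarity: grad f(x*) = H x* + g = (0, 0).
Eigenvalues of H: 3.4689, 11.5311.
Both eigenvalues > 0, so H is positive definite -> x* is a strict local min.

min


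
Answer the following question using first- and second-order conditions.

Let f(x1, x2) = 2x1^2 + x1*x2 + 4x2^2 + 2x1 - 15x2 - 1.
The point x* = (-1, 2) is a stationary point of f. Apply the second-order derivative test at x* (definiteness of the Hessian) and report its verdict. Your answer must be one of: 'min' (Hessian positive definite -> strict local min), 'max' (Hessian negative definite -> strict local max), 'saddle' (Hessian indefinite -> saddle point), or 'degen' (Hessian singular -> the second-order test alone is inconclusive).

Compute the Hessian H = grad^2 f:
  H = [[4, 1], [1, 8]]
Verify stationarity: grad f(x*) = H x* + g = (0, 0).
Eigenvalues of H: 3.7639, 8.2361.
Both eigenvalues > 0, so H is positive definite -> x* is a strict local min.

min


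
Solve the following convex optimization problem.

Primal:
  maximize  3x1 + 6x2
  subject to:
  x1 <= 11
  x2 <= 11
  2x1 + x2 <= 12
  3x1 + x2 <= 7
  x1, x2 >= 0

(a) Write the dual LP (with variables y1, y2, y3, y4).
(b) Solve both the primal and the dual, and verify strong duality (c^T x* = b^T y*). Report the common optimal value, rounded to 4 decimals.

The standard primal-dual pair for 'max c^T x s.t. A x <= b, x >= 0' is:
  Dual:  min b^T y  s.t.  A^T y >= c,  y >= 0.

So the dual LP is:
  minimize  11y1 + 11y2 + 12y3 + 7y4
  subject to:
    y1 + 2y3 + 3y4 >= 3
    y2 + y3 + y4 >= 6
    y1, y2, y3, y4 >= 0

Solving the primal: x* = (0, 7).
  primal value c^T x* = 42.
Solving the dual: y* = (0, 0, 0, 6).
  dual value b^T y* = 42.
Strong duality: c^T x* = b^T y*. Confirmed.

42


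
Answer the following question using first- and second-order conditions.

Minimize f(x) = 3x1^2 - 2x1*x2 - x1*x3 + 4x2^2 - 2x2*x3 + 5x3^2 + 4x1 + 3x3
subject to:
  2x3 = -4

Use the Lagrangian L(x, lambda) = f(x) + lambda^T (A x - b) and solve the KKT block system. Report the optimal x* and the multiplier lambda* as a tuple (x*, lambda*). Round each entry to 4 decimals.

Form the Lagrangian:
  L(x, lambda) = (1/2) x^T Q x + c^T x + lambda^T (A x - b)
Stationarity (grad_x L = 0): Q x + c + A^T lambda = 0.
Primal feasibility: A x = b.

This gives the KKT block system:
  [ Q   A^T ] [ x     ]   [-c ]
  [ A    0  ] [ lambda ] = [ b ]

Solving the linear system:
  x*      = (-1.2727, -0.8182, -2)
  lambda* = (7.0455)
  f(x*)   = 8.5455

x* = (-1.2727, -0.8182, -2), lambda* = (7.0455)


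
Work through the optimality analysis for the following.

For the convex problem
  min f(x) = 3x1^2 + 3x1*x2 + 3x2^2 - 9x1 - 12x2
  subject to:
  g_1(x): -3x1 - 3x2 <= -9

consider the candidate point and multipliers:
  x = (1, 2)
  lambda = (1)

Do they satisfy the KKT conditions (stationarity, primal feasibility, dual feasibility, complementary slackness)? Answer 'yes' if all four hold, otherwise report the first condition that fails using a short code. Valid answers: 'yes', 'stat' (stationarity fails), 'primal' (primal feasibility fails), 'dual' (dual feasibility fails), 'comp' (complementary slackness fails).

Gradient of f: grad f(x) = Q x + c = (3, 3)
Constraint values g_i(x) = a_i^T x - b_i:
  g_1((1, 2)) = 0
Stationarity residual: grad f(x) + sum_i lambda_i a_i = (0, 0)
  -> stationarity OK
Primal feasibility (all g_i <= 0): OK
Dual feasibility (all lambda_i >= 0): OK
Complementary slackness (lambda_i * g_i(x) = 0 for all i): OK

Verdict: yes, KKT holds.

yes


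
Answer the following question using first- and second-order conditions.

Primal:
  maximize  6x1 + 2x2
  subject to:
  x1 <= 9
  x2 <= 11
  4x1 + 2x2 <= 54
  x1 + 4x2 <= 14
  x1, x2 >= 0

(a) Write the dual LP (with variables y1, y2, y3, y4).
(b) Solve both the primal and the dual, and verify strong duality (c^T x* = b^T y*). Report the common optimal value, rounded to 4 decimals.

The standard primal-dual pair for 'max c^T x s.t. A x <= b, x >= 0' is:
  Dual:  min b^T y  s.t.  A^T y >= c,  y >= 0.

So the dual LP is:
  minimize  9y1 + 11y2 + 54y3 + 14y4
  subject to:
    y1 + 4y3 + y4 >= 6
    y2 + 2y3 + 4y4 >= 2
    y1, y2, y3, y4 >= 0

Solving the primal: x* = (9, 1.25).
  primal value c^T x* = 56.5.
Solving the dual: y* = (5.5, 0, 0, 0.5).
  dual value b^T y* = 56.5.
Strong duality: c^T x* = b^T y*. Confirmed.

56.5


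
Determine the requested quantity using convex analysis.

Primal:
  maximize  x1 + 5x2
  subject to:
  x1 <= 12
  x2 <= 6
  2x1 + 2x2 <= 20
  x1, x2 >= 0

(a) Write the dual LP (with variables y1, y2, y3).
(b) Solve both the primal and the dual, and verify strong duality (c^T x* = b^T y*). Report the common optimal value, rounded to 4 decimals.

The standard primal-dual pair for 'max c^T x s.t. A x <= b, x >= 0' is:
  Dual:  min b^T y  s.t.  A^T y >= c,  y >= 0.

So the dual LP is:
  minimize  12y1 + 6y2 + 20y3
  subject to:
    y1 + 2y3 >= 1
    y2 + 2y3 >= 5
    y1, y2, y3 >= 0

Solving the primal: x* = (4, 6).
  primal value c^T x* = 34.
Solving the dual: y* = (0, 4, 0.5).
  dual value b^T y* = 34.
Strong duality: c^T x* = b^T y*. Confirmed.

34


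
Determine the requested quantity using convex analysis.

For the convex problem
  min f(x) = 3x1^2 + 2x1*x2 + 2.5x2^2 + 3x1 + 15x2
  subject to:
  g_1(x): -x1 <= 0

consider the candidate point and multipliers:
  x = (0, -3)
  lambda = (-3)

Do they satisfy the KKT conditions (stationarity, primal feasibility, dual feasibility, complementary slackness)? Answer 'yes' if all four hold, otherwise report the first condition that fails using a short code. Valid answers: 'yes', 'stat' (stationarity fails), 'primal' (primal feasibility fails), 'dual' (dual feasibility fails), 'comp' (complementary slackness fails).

Gradient of f: grad f(x) = Q x + c = (-3, 0)
Constraint values g_i(x) = a_i^T x - b_i:
  g_1((0, -3)) = 0
Stationarity residual: grad f(x) + sum_i lambda_i a_i = (0, 0)
  -> stationarity OK
Primal feasibility (all g_i <= 0): OK
Dual feasibility (all lambda_i >= 0): FAILS
Complementary slackness (lambda_i * g_i(x) = 0 for all i): OK

Verdict: the first failing condition is dual_feasibility -> dual.

dual


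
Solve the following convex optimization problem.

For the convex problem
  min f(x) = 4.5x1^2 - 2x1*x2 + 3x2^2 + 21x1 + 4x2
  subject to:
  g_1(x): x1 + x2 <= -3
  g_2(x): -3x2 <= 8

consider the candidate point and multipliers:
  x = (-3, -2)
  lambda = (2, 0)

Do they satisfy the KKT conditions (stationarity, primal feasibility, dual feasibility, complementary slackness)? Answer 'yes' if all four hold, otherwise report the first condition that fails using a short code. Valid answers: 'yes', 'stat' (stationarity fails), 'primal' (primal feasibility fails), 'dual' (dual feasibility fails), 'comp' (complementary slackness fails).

Gradient of f: grad f(x) = Q x + c = (-2, -2)
Constraint values g_i(x) = a_i^T x - b_i:
  g_1((-3, -2)) = -2
  g_2((-3, -2)) = -2
Stationarity residual: grad f(x) + sum_i lambda_i a_i = (0, 0)
  -> stationarity OK
Primal feasibility (all g_i <= 0): OK
Dual feasibility (all lambda_i >= 0): OK
Complementary slackness (lambda_i * g_i(x) = 0 for all i): FAILS

Verdict: the first failing condition is complementary_slackness -> comp.

comp


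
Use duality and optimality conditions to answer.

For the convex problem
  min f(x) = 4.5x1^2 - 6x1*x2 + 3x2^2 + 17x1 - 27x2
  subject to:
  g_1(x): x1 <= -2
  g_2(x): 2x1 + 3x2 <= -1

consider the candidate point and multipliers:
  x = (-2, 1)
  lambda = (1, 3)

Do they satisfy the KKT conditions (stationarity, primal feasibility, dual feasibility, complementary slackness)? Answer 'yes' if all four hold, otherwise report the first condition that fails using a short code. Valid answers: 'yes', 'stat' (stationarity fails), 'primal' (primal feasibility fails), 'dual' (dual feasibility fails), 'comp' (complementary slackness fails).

Gradient of f: grad f(x) = Q x + c = (-7, -9)
Constraint values g_i(x) = a_i^T x - b_i:
  g_1((-2, 1)) = 0
  g_2((-2, 1)) = 0
Stationarity residual: grad f(x) + sum_i lambda_i a_i = (0, 0)
  -> stationarity OK
Primal feasibility (all g_i <= 0): OK
Dual feasibility (all lambda_i >= 0): OK
Complementary slackness (lambda_i * g_i(x) = 0 for all i): OK

Verdict: yes, KKT holds.

yes


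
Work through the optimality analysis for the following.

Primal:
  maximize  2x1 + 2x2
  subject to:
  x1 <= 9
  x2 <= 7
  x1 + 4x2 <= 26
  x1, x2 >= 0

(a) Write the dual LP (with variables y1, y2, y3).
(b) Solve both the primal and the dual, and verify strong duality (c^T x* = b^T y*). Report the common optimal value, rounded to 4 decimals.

The standard primal-dual pair for 'max c^T x s.t. A x <= b, x >= 0' is:
  Dual:  min b^T y  s.t.  A^T y >= c,  y >= 0.

So the dual LP is:
  minimize  9y1 + 7y2 + 26y3
  subject to:
    y1 + y3 >= 2
    y2 + 4y3 >= 2
    y1, y2, y3 >= 0

Solving the primal: x* = (9, 4.25).
  primal value c^T x* = 26.5.
Solving the dual: y* = (1.5, 0, 0.5).
  dual value b^T y* = 26.5.
Strong duality: c^T x* = b^T y*. Confirmed.

26.5


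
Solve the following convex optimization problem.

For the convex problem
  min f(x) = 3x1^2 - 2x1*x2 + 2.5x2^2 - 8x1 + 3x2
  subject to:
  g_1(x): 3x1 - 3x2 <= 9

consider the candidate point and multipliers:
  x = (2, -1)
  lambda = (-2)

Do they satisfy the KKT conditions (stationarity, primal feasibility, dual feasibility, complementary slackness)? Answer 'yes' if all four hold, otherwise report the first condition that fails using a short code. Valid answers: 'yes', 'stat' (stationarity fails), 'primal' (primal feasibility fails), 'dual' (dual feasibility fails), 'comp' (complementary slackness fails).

Gradient of f: grad f(x) = Q x + c = (6, -6)
Constraint values g_i(x) = a_i^T x - b_i:
  g_1((2, -1)) = 0
Stationarity residual: grad f(x) + sum_i lambda_i a_i = (0, 0)
  -> stationarity OK
Primal feasibility (all g_i <= 0): OK
Dual feasibility (all lambda_i >= 0): FAILS
Complementary slackness (lambda_i * g_i(x) = 0 for all i): OK

Verdict: the first failing condition is dual_feasibility -> dual.

dual


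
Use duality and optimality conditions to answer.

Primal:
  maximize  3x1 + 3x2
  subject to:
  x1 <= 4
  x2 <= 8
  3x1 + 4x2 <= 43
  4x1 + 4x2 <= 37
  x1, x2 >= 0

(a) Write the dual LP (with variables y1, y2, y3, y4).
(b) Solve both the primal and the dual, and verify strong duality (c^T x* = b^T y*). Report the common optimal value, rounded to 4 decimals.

The standard primal-dual pair for 'max c^T x s.t. A x <= b, x >= 0' is:
  Dual:  min b^T y  s.t.  A^T y >= c,  y >= 0.

So the dual LP is:
  minimize  4y1 + 8y2 + 43y3 + 37y4
  subject to:
    y1 + 3y3 + 4y4 >= 3
    y2 + 4y3 + 4y4 >= 3
    y1, y2, y3, y4 >= 0

Solving the primal: x* = (4, 5.25).
  primal value c^T x* = 27.75.
Solving the dual: y* = (0, 0, 0, 0.75).
  dual value b^T y* = 27.75.
Strong duality: c^T x* = b^T y*. Confirmed.

27.75


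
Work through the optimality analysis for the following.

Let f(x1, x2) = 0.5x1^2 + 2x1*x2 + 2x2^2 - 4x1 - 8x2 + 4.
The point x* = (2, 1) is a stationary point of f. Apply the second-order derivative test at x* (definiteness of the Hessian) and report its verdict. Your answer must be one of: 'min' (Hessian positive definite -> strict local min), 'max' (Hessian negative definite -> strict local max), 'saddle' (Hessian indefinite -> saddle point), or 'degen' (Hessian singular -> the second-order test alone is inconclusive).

Compute the Hessian H = grad^2 f:
  H = [[1, 2], [2, 4]]
Verify stationarity: grad f(x*) = H x* + g = (0, 0).
Eigenvalues of H: 0, 5.
H has a zero eigenvalue (singular; positive semidefinite but not definite), so H is neither positive definite, negative definite, nor indefinite. The second-order test alone is inconclusive -> degen.
(Indeed, f is constant along the null direction of H through x*, so x* is not a strict local extremum.)

degen


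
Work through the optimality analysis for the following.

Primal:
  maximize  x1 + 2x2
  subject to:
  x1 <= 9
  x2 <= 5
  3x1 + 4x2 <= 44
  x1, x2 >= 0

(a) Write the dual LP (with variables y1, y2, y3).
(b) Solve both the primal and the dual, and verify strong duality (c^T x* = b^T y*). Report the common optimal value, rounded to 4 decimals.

The standard primal-dual pair for 'max c^T x s.t. A x <= b, x >= 0' is:
  Dual:  min b^T y  s.t.  A^T y >= c,  y >= 0.

So the dual LP is:
  minimize  9y1 + 5y2 + 44y3
  subject to:
    y1 + 3y3 >= 1
    y2 + 4y3 >= 2
    y1, y2, y3 >= 0

Solving the primal: x* = (8, 5).
  primal value c^T x* = 18.
Solving the dual: y* = (0, 0.6667, 0.3333).
  dual value b^T y* = 18.
Strong duality: c^T x* = b^T y*. Confirmed.

18


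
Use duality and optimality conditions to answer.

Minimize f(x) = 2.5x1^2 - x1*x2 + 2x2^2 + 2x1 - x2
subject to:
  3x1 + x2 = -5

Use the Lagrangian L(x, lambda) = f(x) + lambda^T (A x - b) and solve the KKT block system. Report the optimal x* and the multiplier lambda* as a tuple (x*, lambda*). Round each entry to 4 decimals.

Form the Lagrangian:
  L(x, lambda) = (1/2) x^T Q x + c^T x + lambda^T (A x - b)
Stationarity (grad_x L = 0): Q x + c + A^T lambda = 0.
Primal feasibility: A x = b.

This gives the KKT block system:
  [ Q   A^T ] [ x     ]   [-c ]
  [ A    0  ] [ lambda ] = [ b ]

Solving the linear system:
  x*      = (-1.4894, -0.5319)
  lambda* = (1.6383)
  f(x*)   = 2.8723

x* = (-1.4894, -0.5319), lambda* = (1.6383)


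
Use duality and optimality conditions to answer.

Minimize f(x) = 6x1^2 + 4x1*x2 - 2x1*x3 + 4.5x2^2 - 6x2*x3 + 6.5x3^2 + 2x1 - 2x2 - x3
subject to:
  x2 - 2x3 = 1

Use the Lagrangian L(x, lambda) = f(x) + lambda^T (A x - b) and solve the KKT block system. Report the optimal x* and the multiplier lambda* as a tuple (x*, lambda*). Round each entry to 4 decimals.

Form the Lagrangian:
  L(x, lambda) = (1/2) x^T Q x + c^T x + lambda^T (A x - b)
Stationarity (grad_x L = 0): Q x + c + A^T lambda = 0.
Primal feasibility: A x = b.

This gives the KKT block system:
  [ Q   A^T ] [ x     ]   [-c ]
  [ A    0  ] [ lambda ] = [ b ]

Solving the linear system:
  x*      = (-0.4091, 0.6364, -0.1818)
  lambda* = (-3.1818)
  f(x*)   = 0.6364

x* = (-0.4091, 0.6364, -0.1818), lambda* = (-3.1818)


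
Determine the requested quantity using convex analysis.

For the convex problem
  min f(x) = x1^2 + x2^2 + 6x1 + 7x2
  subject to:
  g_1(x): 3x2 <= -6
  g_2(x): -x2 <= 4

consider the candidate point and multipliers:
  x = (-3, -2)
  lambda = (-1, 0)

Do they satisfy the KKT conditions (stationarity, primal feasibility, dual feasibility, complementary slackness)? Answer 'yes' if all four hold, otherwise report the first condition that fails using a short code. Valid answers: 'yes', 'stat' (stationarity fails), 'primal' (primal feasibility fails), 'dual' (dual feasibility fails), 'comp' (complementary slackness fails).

Gradient of f: grad f(x) = Q x + c = (0, 3)
Constraint values g_i(x) = a_i^T x - b_i:
  g_1((-3, -2)) = 0
  g_2((-3, -2)) = -2
Stationarity residual: grad f(x) + sum_i lambda_i a_i = (0, 0)
  -> stationarity OK
Primal feasibility (all g_i <= 0): OK
Dual feasibility (all lambda_i >= 0): FAILS
Complementary slackness (lambda_i * g_i(x) = 0 for all i): OK

Verdict: the first failing condition is dual_feasibility -> dual.

dual


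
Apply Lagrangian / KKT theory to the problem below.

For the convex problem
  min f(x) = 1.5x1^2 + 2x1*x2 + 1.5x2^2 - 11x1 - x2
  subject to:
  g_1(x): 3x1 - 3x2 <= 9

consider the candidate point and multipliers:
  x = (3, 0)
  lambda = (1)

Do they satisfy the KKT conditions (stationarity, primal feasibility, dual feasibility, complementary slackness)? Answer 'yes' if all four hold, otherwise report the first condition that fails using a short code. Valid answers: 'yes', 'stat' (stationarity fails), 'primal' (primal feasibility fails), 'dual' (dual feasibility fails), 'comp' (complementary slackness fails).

Gradient of f: grad f(x) = Q x + c = (-2, 5)
Constraint values g_i(x) = a_i^T x - b_i:
  g_1((3, 0)) = 0
Stationarity residual: grad f(x) + sum_i lambda_i a_i = (1, 2)
  -> stationarity FAILS
Primal feasibility (all g_i <= 0): OK
Dual feasibility (all lambda_i >= 0): OK
Complementary slackness (lambda_i * g_i(x) = 0 for all i): OK

Verdict: the first failing condition is stationarity -> stat.

stat


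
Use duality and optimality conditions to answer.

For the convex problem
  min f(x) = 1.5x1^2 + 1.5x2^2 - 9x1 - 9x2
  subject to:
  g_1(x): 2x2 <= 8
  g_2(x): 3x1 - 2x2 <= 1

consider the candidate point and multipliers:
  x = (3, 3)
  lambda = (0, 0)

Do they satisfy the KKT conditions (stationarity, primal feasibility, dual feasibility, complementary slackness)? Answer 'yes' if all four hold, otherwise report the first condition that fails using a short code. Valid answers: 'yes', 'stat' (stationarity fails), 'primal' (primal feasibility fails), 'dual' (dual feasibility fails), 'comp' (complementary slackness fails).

Gradient of f: grad f(x) = Q x + c = (0, 0)
Constraint values g_i(x) = a_i^T x - b_i:
  g_1((3, 3)) = -2
  g_2((3, 3)) = 2
Stationarity residual: grad f(x) + sum_i lambda_i a_i = (0, 0)
  -> stationarity OK
Primal feasibility (all g_i <= 0): FAILS
Dual feasibility (all lambda_i >= 0): OK
Complementary slackness (lambda_i * g_i(x) = 0 for all i): OK

Verdict: the first failing condition is primal_feasibility -> primal.

primal
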